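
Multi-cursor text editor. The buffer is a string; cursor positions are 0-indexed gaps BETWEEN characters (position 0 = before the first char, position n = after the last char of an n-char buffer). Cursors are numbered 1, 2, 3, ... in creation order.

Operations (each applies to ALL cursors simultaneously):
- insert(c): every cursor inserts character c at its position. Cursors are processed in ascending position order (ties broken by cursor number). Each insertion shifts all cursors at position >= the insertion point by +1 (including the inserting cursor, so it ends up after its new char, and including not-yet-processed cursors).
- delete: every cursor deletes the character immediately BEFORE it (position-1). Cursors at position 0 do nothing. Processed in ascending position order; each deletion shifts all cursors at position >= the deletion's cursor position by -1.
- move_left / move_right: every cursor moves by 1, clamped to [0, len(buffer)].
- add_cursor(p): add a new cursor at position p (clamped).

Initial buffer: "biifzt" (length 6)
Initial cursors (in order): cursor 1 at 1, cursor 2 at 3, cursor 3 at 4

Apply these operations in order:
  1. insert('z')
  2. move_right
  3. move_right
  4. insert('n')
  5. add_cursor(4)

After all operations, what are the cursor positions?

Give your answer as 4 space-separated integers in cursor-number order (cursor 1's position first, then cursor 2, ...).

After op 1 (insert('z')): buffer="bziizfzzt" (len 9), cursors c1@2 c2@5 c3@7, authorship .1..2.3..
After op 2 (move_right): buffer="bziizfzzt" (len 9), cursors c1@3 c2@6 c3@8, authorship .1..2.3..
After op 3 (move_right): buffer="bziizfzzt" (len 9), cursors c1@4 c2@7 c3@9, authorship .1..2.3..
After op 4 (insert('n')): buffer="bziinzfznztn" (len 12), cursors c1@5 c2@9 c3@12, authorship .1..12.32..3
After op 5 (add_cursor(4)): buffer="bziinzfznztn" (len 12), cursors c4@4 c1@5 c2@9 c3@12, authorship .1..12.32..3

Answer: 5 9 12 4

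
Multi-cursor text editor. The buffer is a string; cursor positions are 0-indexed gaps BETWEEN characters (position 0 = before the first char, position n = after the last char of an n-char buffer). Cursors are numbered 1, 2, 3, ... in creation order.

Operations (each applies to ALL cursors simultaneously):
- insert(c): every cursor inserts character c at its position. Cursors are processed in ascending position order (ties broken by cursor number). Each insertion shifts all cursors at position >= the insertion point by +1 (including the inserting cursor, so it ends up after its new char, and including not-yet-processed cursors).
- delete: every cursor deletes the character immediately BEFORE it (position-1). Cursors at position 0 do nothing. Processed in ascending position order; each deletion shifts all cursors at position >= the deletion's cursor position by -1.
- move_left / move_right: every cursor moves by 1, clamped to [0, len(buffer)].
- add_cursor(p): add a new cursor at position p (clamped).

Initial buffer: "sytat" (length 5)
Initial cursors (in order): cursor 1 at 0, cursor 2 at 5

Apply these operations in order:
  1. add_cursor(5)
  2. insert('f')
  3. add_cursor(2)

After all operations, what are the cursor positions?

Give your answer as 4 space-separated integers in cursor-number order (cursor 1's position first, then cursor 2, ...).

Answer: 1 8 8 2

Derivation:
After op 1 (add_cursor(5)): buffer="sytat" (len 5), cursors c1@0 c2@5 c3@5, authorship .....
After op 2 (insert('f')): buffer="fsytatff" (len 8), cursors c1@1 c2@8 c3@8, authorship 1.....23
After op 3 (add_cursor(2)): buffer="fsytatff" (len 8), cursors c1@1 c4@2 c2@8 c3@8, authorship 1.....23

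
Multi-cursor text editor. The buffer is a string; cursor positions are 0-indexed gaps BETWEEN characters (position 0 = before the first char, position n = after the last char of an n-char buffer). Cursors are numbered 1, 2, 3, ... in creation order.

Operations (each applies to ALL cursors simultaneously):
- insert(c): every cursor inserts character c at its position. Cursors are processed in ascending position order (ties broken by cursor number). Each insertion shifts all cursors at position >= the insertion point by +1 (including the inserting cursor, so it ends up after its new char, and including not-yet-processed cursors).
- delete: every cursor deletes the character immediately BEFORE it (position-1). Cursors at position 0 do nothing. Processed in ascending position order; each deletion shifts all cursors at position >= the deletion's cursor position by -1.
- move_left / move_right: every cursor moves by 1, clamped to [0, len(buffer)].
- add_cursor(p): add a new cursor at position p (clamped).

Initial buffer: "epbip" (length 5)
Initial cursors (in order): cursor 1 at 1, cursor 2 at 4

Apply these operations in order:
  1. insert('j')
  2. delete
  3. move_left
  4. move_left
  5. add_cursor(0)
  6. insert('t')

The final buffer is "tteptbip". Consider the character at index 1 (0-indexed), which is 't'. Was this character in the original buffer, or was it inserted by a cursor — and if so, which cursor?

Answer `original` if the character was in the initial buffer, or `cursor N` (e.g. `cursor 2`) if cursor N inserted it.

Answer: cursor 3

Derivation:
After op 1 (insert('j')): buffer="ejpbijp" (len 7), cursors c1@2 c2@6, authorship .1...2.
After op 2 (delete): buffer="epbip" (len 5), cursors c1@1 c2@4, authorship .....
After op 3 (move_left): buffer="epbip" (len 5), cursors c1@0 c2@3, authorship .....
After op 4 (move_left): buffer="epbip" (len 5), cursors c1@0 c2@2, authorship .....
After op 5 (add_cursor(0)): buffer="epbip" (len 5), cursors c1@0 c3@0 c2@2, authorship .....
After op 6 (insert('t')): buffer="tteptbip" (len 8), cursors c1@2 c3@2 c2@5, authorship 13..2...
Authorship (.=original, N=cursor N): 1 3 . . 2 . . .
Index 1: author = 3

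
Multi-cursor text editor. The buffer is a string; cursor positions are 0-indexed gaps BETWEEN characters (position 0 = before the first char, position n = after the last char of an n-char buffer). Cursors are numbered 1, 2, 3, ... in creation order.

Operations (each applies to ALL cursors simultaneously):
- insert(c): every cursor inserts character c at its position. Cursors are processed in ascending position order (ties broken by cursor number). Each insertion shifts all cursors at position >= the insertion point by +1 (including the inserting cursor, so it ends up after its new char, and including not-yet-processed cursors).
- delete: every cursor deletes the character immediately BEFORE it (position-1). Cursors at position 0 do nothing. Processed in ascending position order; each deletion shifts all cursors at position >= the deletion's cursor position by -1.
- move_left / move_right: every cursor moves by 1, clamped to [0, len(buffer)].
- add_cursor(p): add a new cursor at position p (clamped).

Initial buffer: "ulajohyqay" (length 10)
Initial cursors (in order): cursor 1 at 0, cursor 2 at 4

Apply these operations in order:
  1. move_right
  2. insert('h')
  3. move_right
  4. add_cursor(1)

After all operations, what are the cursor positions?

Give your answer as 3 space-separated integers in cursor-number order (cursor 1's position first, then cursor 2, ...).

After op 1 (move_right): buffer="ulajohyqay" (len 10), cursors c1@1 c2@5, authorship ..........
After op 2 (insert('h')): buffer="uhlajohhyqay" (len 12), cursors c1@2 c2@7, authorship .1....2.....
After op 3 (move_right): buffer="uhlajohhyqay" (len 12), cursors c1@3 c2@8, authorship .1....2.....
After op 4 (add_cursor(1)): buffer="uhlajohhyqay" (len 12), cursors c3@1 c1@3 c2@8, authorship .1....2.....

Answer: 3 8 1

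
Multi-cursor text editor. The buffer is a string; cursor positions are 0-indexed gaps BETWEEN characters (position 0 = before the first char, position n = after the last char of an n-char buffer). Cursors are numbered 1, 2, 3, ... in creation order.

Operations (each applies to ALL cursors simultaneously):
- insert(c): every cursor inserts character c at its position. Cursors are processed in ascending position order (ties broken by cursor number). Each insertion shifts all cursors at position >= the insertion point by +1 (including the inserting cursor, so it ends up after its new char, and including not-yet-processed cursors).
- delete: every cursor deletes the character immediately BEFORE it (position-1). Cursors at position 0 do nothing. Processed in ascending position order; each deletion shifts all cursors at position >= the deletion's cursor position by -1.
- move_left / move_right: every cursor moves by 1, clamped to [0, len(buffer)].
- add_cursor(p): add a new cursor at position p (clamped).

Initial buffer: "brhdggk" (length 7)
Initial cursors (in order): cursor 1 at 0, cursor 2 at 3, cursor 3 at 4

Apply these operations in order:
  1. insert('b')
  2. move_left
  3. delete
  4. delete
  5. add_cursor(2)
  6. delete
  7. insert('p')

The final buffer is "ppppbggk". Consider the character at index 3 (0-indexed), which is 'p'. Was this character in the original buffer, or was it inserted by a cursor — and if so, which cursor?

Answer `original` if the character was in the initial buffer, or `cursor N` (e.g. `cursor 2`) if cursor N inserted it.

After op 1 (insert('b')): buffer="bbrhbdbggk" (len 10), cursors c1@1 c2@5 c3@7, authorship 1...2.3...
After op 2 (move_left): buffer="bbrhbdbggk" (len 10), cursors c1@0 c2@4 c3@6, authorship 1...2.3...
After op 3 (delete): buffer="bbrbbggk" (len 8), cursors c1@0 c2@3 c3@4, authorship 1..23...
After op 4 (delete): buffer="bbbggk" (len 6), cursors c1@0 c2@2 c3@2, authorship 1.3...
After op 5 (add_cursor(2)): buffer="bbbggk" (len 6), cursors c1@0 c2@2 c3@2 c4@2, authorship 1.3...
After op 6 (delete): buffer="bggk" (len 4), cursors c1@0 c2@0 c3@0 c4@0, authorship 3...
After op 7 (insert('p')): buffer="ppppbggk" (len 8), cursors c1@4 c2@4 c3@4 c4@4, authorship 12343...
Authorship (.=original, N=cursor N): 1 2 3 4 3 . . .
Index 3: author = 4

Answer: cursor 4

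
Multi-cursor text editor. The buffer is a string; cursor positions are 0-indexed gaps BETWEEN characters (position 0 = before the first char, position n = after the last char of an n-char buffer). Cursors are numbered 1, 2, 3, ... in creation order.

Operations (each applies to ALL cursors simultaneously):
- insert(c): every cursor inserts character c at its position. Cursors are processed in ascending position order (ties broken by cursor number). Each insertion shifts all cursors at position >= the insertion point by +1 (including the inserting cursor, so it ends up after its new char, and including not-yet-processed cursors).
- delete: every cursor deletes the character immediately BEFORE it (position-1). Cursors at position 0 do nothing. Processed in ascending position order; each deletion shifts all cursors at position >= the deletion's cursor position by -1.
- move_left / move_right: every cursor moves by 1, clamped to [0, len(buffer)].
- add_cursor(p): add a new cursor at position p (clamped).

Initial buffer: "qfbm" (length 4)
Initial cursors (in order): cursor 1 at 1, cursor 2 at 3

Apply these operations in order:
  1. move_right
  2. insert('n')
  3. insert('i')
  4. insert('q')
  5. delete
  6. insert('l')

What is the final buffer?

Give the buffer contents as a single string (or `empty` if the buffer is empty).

Answer: qfnilbmnil

Derivation:
After op 1 (move_right): buffer="qfbm" (len 4), cursors c1@2 c2@4, authorship ....
After op 2 (insert('n')): buffer="qfnbmn" (len 6), cursors c1@3 c2@6, authorship ..1..2
After op 3 (insert('i')): buffer="qfnibmni" (len 8), cursors c1@4 c2@8, authorship ..11..22
After op 4 (insert('q')): buffer="qfniqbmniq" (len 10), cursors c1@5 c2@10, authorship ..111..222
After op 5 (delete): buffer="qfnibmni" (len 8), cursors c1@4 c2@8, authorship ..11..22
After op 6 (insert('l')): buffer="qfnilbmnil" (len 10), cursors c1@5 c2@10, authorship ..111..222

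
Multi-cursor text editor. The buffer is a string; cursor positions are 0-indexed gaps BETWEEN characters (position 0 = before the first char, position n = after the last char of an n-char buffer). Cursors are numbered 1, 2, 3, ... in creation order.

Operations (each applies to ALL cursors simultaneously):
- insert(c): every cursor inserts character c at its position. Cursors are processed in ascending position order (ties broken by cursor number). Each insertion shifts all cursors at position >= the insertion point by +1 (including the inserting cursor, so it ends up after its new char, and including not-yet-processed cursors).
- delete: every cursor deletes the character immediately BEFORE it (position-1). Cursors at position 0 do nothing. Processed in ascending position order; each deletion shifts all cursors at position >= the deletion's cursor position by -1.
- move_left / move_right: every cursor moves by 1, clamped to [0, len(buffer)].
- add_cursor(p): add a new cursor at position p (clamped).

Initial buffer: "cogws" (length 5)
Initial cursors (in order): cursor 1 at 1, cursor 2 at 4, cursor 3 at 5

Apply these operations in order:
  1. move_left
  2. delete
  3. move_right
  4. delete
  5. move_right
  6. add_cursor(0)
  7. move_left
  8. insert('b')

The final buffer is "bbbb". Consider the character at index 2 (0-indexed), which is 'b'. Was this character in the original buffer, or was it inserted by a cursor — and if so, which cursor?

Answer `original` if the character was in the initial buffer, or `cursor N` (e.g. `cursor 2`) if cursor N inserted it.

After op 1 (move_left): buffer="cogws" (len 5), cursors c1@0 c2@3 c3@4, authorship .....
After op 2 (delete): buffer="cos" (len 3), cursors c1@0 c2@2 c3@2, authorship ...
After op 3 (move_right): buffer="cos" (len 3), cursors c1@1 c2@3 c3@3, authorship ...
After op 4 (delete): buffer="" (len 0), cursors c1@0 c2@0 c3@0, authorship 
After op 5 (move_right): buffer="" (len 0), cursors c1@0 c2@0 c3@0, authorship 
After op 6 (add_cursor(0)): buffer="" (len 0), cursors c1@0 c2@0 c3@0 c4@0, authorship 
After op 7 (move_left): buffer="" (len 0), cursors c1@0 c2@0 c3@0 c4@0, authorship 
After op 8 (insert('b')): buffer="bbbb" (len 4), cursors c1@4 c2@4 c3@4 c4@4, authorship 1234
Authorship (.=original, N=cursor N): 1 2 3 4
Index 2: author = 3

Answer: cursor 3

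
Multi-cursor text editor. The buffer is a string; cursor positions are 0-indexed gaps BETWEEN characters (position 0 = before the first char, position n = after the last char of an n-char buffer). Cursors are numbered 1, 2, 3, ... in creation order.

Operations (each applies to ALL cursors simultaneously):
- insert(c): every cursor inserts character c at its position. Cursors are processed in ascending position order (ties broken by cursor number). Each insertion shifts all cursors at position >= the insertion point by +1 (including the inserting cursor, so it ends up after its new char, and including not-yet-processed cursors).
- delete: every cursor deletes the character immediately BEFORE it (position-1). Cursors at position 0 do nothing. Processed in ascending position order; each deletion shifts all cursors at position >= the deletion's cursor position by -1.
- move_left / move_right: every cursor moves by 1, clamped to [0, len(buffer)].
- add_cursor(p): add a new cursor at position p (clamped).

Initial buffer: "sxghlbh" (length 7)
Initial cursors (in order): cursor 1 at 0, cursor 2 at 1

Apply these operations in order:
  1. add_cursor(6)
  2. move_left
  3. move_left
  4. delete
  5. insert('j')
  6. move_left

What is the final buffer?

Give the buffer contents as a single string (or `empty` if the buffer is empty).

After op 1 (add_cursor(6)): buffer="sxghlbh" (len 7), cursors c1@0 c2@1 c3@6, authorship .......
After op 2 (move_left): buffer="sxghlbh" (len 7), cursors c1@0 c2@0 c3@5, authorship .......
After op 3 (move_left): buffer="sxghlbh" (len 7), cursors c1@0 c2@0 c3@4, authorship .......
After op 4 (delete): buffer="sxglbh" (len 6), cursors c1@0 c2@0 c3@3, authorship ......
After op 5 (insert('j')): buffer="jjsxgjlbh" (len 9), cursors c1@2 c2@2 c3@6, authorship 12...3...
After op 6 (move_left): buffer="jjsxgjlbh" (len 9), cursors c1@1 c2@1 c3@5, authorship 12...3...

Answer: jjsxgjlbh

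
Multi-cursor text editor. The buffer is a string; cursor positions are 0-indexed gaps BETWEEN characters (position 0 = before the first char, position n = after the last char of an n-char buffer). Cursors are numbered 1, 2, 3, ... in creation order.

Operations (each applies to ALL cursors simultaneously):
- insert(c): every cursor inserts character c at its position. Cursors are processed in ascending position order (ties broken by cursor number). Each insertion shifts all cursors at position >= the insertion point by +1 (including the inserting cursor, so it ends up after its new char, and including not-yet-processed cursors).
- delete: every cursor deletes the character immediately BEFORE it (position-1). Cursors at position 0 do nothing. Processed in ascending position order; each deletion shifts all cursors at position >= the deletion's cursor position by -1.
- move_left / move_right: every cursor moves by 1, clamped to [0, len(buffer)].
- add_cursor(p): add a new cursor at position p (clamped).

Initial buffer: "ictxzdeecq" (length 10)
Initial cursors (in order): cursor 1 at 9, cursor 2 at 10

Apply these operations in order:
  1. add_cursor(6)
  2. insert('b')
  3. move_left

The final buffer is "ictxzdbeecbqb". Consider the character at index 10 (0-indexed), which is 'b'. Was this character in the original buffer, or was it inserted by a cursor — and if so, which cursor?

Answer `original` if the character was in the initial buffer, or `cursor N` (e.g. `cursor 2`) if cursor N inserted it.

Answer: cursor 1

Derivation:
After op 1 (add_cursor(6)): buffer="ictxzdeecq" (len 10), cursors c3@6 c1@9 c2@10, authorship ..........
After op 2 (insert('b')): buffer="ictxzdbeecbqb" (len 13), cursors c3@7 c1@11 c2@13, authorship ......3...1.2
After op 3 (move_left): buffer="ictxzdbeecbqb" (len 13), cursors c3@6 c1@10 c2@12, authorship ......3...1.2
Authorship (.=original, N=cursor N): . . . . . . 3 . . . 1 . 2
Index 10: author = 1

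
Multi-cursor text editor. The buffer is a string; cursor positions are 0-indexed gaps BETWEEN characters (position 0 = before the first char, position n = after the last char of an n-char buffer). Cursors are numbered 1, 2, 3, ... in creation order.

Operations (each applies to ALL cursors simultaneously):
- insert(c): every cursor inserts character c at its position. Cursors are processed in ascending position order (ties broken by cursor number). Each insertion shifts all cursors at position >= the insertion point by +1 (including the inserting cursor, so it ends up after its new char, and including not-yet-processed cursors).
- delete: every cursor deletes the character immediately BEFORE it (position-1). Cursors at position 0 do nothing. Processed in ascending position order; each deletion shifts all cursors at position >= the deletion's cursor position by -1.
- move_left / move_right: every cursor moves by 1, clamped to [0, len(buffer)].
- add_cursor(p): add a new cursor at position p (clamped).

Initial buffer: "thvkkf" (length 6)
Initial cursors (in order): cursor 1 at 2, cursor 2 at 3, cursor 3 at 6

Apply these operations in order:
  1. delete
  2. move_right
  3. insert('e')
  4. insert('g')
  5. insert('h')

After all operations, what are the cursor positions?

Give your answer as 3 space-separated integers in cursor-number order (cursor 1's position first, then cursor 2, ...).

After op 1 (delete): buffer="tkk" (len 3), cursors c1@1 c2@1 c3@3, authorship ...
After op 2 (move_right): buffer="tkk" (len 3), cursors c1@2 c2@2 c3@3, authorship ...
After op 3 (insert('e')): buffer="tkeeke" (len 6), cursors c1@4 c2@4 c3@6, authorship ..12.3
After op 4 (insert('g')): buffer="tkeeggkeg" (len 9), cursors c1@6 c2@6 c3@9, authorship ..1212.33
After op 5 (insert('h')): buffer="tkeegghhkegh" (len 12), cursors c1@8 c2@8 c3@12, authorship ..121212.333

Answer: 8 8 12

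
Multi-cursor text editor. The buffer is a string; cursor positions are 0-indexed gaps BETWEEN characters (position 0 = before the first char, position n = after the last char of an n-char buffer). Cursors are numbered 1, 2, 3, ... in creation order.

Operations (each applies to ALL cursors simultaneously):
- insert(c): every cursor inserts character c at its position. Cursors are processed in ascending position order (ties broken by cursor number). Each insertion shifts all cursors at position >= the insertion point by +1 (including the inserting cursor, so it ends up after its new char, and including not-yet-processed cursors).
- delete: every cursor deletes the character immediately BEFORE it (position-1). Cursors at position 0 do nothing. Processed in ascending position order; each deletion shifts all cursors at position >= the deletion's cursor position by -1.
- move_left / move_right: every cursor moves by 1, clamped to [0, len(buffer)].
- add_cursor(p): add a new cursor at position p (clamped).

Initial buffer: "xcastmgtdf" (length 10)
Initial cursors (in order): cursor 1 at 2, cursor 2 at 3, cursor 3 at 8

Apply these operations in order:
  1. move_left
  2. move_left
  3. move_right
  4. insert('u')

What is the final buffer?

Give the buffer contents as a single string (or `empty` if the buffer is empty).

After op 1 (move_left): buffer="xcastmgtdf" (len 10), cursors c1@1 c2@2 c3@7, authorship ..........
After op 2 (move_left): buffer="xcastmgtdf" (len 10), cursors c1@0 c2@1 c3@6, authorship ..........
After op 3 (move_right): buffer="xcastmgtdf" (len 10), cursors c1@1 c2@2 c3@7, authorship ..........
After op 4 (insert('u')): buffer="xucuastmgutdf" (len 13), cursors c1@2 c2@4 c3@10, authorship .1.2.....3...

Answer: xucuastmgutdf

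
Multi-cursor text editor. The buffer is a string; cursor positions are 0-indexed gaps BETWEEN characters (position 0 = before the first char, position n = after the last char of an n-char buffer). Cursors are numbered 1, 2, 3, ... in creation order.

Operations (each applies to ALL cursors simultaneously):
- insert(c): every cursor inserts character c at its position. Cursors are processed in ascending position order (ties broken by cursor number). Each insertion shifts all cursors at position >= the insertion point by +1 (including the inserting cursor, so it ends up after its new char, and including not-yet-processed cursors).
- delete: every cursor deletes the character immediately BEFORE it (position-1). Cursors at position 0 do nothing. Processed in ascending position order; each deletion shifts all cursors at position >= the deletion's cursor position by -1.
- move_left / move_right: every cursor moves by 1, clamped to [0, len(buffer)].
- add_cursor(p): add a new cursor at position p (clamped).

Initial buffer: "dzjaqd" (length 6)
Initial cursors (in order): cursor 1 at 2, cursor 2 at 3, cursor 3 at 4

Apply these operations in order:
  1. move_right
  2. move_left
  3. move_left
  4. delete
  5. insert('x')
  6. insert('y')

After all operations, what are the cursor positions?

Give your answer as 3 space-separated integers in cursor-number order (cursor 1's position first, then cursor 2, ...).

Answer: 6 6 6

Derivation:
After op 1 (move_right): buffer="dzjaqd" (len 6), cursors c1@3 c2@4 c3@5, authorship ......
After op 2 (move_left): buffer="dzjaqd" (len 6), cursors c1@2 c2@3 c3@4, authorship ......
After op 3 (move_left): buffer="dzjaqd" (len 6), cursors c1@1 c2@2 c3@3, authorship ......
After op 4 (delete): buffer="aqd" (len 3), cursors c1@0 c2@0 c3@0, authorship ...
After op 5 (insert('x')): buffer="xxxaqd" (len 6), cursors c1@3 c2@3 c3@3, authorship 123...
After op 6 (insert('y')): buffer="xxxyyyaqd" (len 9), cursors c1@6 c2@6 c3@6, authorship 123123...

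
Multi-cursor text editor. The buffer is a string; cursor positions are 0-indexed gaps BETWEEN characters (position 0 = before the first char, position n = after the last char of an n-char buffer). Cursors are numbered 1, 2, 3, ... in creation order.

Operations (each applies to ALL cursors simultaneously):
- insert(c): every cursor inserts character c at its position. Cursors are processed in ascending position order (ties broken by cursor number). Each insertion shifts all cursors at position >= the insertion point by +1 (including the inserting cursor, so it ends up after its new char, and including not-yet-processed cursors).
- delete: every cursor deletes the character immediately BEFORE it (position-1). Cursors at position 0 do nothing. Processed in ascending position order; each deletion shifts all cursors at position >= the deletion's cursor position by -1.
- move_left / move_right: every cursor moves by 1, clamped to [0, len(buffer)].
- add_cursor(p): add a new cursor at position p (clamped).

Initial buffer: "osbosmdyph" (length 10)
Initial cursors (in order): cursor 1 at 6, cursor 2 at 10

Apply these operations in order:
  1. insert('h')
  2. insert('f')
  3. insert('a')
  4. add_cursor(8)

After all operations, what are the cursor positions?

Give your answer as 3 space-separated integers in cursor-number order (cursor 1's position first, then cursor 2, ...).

After op 1 (insert('h')): buffer="osbosmhdyphh" (len 12), cursors c1@7 c2@12, authorship ......1....2
After op 2 (insert('f')): buffer="osbosmhfdyphhf" (len 14), cursors c1@8 c2@14, authorship ......11....22
After op 3 (insert('a')): buffer="osbosmhfadyphhfa" (len 16), cursors c1@9 c2@16, authorship ......111....222
After op 4 (add_cursor(8)): buffer="osbosmhfadyphhfa" (len 16), cursors c3@8 c1@9 c2@16, authorship ......111....222

Answer: 9 16 8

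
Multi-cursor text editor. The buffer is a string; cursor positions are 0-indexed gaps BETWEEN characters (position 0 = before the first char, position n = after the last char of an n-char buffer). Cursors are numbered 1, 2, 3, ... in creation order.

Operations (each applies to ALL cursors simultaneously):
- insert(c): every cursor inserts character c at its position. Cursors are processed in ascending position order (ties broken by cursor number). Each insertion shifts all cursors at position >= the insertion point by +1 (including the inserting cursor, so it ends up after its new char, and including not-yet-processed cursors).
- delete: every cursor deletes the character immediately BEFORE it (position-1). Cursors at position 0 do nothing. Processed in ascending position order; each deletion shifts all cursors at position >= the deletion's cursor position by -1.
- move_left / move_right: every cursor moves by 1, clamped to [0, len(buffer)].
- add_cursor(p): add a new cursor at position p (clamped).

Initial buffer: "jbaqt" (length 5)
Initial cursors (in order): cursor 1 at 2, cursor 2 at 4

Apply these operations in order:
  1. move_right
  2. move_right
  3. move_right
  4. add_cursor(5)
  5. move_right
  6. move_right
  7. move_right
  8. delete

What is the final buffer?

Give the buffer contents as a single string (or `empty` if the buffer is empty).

After op 1 (move_right): buffer="jbaqt" (len 5), cursors c1@3 c2@5, authorship .....
After op 2 (move_right): buffer="jbaqt" (len 5), cursors c1@4 c2@5, authorship .....
After op 3 (move_right): buffer="jbaqt" (len 5), cursors c1@5 c2@5, authorship .....
After op 4 (add_cursor(5)): buffer="jbaqt" (len 5), cursors c1@5 c2@5 c3@5, authorship .....
After op 5 (move_right): buffer="jbaqt" (len 5), cursors c1@5 c2@5 c3@5, authorship .....
After op 6 (move_right): buffer="jbaqt" (len 5), cursors c1@5 c2@5 c3@5, authorship .....
After op 7 (move_right): buffer="jbaqt" (len 5), cursors c1@5 c2@5 c3@5, authorship .....
After op 8 (delete): buffer="jb" (len 2), cursors c1@2 c2@2 c3@2, authorship ..

Answer: jb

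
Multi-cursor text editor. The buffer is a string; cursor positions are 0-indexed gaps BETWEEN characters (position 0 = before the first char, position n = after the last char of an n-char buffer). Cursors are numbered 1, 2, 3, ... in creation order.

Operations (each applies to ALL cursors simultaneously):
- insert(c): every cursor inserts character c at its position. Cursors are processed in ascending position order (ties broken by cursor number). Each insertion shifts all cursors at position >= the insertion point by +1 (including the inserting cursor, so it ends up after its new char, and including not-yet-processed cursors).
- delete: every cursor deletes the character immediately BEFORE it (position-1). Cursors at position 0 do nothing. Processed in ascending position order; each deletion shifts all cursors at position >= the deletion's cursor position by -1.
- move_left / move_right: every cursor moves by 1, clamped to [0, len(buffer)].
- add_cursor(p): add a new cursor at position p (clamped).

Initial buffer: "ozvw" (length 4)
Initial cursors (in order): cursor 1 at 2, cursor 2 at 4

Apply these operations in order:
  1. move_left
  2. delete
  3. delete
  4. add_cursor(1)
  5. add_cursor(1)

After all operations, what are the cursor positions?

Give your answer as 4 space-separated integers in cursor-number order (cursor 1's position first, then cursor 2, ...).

After op 1 (move_left): buffer="ozvw" (len 4), cursors c1@1 c2@3, authorship ....
After op 2 (delete): buffer="zw" (len 2), cursors c1@0 c2@1, authorship ..
After op 3 (delete): buffer="w" (len 1), cursors c1@0 c2@0, authorship .
After op 4 (add_cursor(1)): buffer="w" (len 1), cursors c1@0 c2@0 c3@1, authorship .
After op 5 (add_cursor(1)): buffer="w" (len 1), cursors c1@0 c2@0 c3@1 c4@1, authorship .

Answer: 0 0 1 1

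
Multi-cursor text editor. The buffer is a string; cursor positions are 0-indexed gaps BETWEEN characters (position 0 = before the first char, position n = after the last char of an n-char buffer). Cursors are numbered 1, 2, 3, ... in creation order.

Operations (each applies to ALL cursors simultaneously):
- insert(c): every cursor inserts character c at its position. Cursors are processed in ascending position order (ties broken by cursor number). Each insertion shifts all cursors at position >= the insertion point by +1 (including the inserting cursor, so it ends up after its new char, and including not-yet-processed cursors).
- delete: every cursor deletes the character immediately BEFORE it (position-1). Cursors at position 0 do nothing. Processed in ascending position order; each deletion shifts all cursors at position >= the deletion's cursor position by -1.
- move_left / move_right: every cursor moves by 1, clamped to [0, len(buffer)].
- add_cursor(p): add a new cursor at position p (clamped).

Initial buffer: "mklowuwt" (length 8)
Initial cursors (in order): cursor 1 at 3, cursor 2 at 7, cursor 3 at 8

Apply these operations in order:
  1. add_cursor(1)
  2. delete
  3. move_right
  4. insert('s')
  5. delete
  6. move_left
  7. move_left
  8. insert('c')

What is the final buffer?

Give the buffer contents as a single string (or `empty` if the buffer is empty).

After op 1 (add_cursor(1)): buffer="mklowuwt" (len 8), cursors c4@1 c1@3 c2@7 c3@8, authorship ........
After op 2 (delete): buffer="kowu" (len 4), cursors c4@0 c1@1 c2@4 c3@4, authorship ....
After op 3 (move_right): buffer="kowu" (len 4), cursors c4@1 c1@2 c2@4 c3@4, authorship ....
After op 4 (insert('s')): buffer="ksoswuss" (len 8), cursors c4@2 c1@4 c2@8 c3@8, authorship .4.1..23
After op 5 (delete): buffer="kowu" (len 4), cursors c4@1 c1@2 c2@4 c3@4, authorship ....
After op 6 (move_left): buffer="kowu" (len 4), cursors c4@0 c1@1 c2@3 c3@3, authorship ....
After op 7 (move_left): buffer="kowu" (len 4), cursors c1@0 c4@0 c2@2 c3@2, authorship ....
After op 8 (insert('c')): buffer="cckoccwu" (len 8), cursors c1@2 c4@2 c2@6 c3@6, authorship 14..23..

Answer: cckoccwu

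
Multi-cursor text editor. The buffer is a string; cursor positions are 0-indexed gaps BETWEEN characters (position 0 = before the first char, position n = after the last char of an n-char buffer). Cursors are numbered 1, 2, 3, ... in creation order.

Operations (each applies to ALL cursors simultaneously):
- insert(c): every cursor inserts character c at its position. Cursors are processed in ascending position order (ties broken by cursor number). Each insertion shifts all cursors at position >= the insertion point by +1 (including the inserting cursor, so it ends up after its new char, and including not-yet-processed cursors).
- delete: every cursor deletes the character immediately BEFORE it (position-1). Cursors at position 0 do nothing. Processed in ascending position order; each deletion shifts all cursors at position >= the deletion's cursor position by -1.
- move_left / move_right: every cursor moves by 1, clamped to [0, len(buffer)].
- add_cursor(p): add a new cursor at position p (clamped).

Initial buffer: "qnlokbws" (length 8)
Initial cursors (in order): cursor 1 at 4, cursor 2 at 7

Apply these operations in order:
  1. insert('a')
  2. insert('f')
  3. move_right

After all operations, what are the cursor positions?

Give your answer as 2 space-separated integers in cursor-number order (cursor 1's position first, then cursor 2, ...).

Answer: 7 12

Derivation:
After op 1 (insert('a')): buffer="qnloakbwas" (len 10), cursors c1@5 c2@9, authorship ....1...2.
After op 2 (insert('f')): buffer="qnloafkbwafs" (len 12), cursors c1@6 c2@11, authorship ....11...22.
After op 3 (move_right): buffer="qnloafkbwafs" (len 12), cursors c1@7 c2@12, authorship ....11...22.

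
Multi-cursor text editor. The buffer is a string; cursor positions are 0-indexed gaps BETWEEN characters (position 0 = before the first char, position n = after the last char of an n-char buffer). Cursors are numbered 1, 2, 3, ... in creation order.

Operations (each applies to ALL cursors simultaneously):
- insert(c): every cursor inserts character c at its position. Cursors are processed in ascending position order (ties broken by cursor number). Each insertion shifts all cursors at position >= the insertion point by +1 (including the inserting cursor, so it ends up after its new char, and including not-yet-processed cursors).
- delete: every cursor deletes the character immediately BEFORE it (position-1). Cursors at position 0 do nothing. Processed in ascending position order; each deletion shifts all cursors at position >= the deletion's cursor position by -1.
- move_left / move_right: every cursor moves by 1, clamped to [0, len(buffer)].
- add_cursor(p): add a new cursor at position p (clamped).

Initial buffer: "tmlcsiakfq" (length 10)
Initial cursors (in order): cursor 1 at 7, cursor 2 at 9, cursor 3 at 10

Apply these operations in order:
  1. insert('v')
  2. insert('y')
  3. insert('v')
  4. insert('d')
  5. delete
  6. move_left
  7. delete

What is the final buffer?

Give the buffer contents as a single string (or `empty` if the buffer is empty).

Answer: tmlcsiavvkfvvqvv

Derivation:
After op 1 (insert('v')): buffer="tmlcsiavkfvqv" (len 13), cursors c1@8 c2@11 c3@13, authorship .......1..2.3
After op 2 (insert('y')): buffer="tmlcsiavykfvyqvy" (len 16), cursors c1@9 c2@13 c3@16, authorship .......11..22.33
After op 3 (insert('v')): buffer="tmlcsiavyvkfvyvqvyv" (len 19), cursors c1@10 c2@15 c3@19, authorship .......111..222.333
After op 4 (insert('d')): buffer="tmlcsiavyvdkfvyvdqvyvd" (len 22), cursors c1@11 c2@17 c3@22, authorship .......1111..2222.3333
After op 5 (delete): buffer="tmlcsiavyvkfvyvqvyv" (len 19), cursors c1@10 c2@15 c3@19, authorship .......111..222.333
After op 6 (move_left): buffer="tmlcsiavyvkfvyvqvyv" (len 19), cursors c1@9 c2@14 c3@18, authorship .......111..222.333
After op 7 (delete): buffer="tmlcsiavvkfvvqvv" (len 16), cursors c1@8 c2@12 c3@15, authorship .......11..22.33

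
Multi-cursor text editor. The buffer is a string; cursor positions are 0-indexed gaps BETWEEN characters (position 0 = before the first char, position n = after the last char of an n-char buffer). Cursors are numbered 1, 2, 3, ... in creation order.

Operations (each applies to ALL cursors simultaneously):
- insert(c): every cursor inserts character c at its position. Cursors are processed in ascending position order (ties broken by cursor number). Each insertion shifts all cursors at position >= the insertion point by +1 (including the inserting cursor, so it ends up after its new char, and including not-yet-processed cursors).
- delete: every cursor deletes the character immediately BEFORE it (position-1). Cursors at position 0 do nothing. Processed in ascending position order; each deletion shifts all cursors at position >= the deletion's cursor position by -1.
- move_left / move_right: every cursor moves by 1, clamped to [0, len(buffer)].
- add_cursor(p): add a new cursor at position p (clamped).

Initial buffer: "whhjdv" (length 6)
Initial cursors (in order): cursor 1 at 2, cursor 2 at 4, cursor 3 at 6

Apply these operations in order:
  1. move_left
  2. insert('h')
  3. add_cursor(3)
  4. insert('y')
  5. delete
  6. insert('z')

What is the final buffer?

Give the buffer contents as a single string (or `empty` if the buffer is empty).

After op 1 (move_left): buffer="whhjdv" (len 6), cursors c1@1 c2@3 c3@5, authorship ......
After op 2 (insert('h')): buffer="whhhhjdhv" (len 9), cursors c1@2 c2@5 c3@8, authorship .1..2..3.
After op 3 (add_cursor(3)): buffer="whhhhjdhv" (len 9), cursors c1@2 c4@3 c2@5 c3@8, authorship .1..2..3.
After op 4 (insert('y')): buffer="whyhyhhyjdhyv" (len 13), cursors c1@3 c4@5 c2@8 c3@12, authorship .11.4.22..33.
After op 5 (delete): buffer="whhhhjdhv" (len 9), cursors c1@2 c4@3 c2@5 c3@8, authorship .1..2..3.
After op 6 (insert('z')): buffer="whzhzhhzjdhzv" (len 13), cursors c1@3 c4@5 c2@8 c3@12, authorship .11.4.22..33.

Answer: whzhzhhzjdhzv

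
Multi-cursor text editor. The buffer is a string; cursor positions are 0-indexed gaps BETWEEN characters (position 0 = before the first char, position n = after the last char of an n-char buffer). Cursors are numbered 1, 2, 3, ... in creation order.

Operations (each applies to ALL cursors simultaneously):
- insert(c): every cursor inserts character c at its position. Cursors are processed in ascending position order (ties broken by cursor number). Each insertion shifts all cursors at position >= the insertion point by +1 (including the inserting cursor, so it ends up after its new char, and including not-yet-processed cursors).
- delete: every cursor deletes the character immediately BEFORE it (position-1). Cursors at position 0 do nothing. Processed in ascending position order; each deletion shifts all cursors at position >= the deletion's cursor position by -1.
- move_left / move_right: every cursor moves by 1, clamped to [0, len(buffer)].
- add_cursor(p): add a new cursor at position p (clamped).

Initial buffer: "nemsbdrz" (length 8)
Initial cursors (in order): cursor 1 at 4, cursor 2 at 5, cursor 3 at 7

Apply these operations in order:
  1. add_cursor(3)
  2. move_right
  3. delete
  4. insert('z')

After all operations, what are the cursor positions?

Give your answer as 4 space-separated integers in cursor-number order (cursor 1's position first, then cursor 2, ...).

Answer: 6 6 8 6

Derivation:
After op 1 (add_cursor(3)): buffer="nemsbdrz" (len 8), cursors c4@3 c1@4 c2@5 c3@7, authorship ........
After op 2 (move_right): buffer="nemsbdrz" (len 8), cursors c4@4 c1@5 c2@6 c3@8, authorship ........
After op 3 (delete): buffer="nemr" (len 4), cursors c1@3 c2@3 c4@3 c3@4, authorship ....
After op 4 (insert('z')): buffer="nemzzzrz" (len 8), cursors c1@6 c2@6 c4@6 c3@8, authorship ...124.3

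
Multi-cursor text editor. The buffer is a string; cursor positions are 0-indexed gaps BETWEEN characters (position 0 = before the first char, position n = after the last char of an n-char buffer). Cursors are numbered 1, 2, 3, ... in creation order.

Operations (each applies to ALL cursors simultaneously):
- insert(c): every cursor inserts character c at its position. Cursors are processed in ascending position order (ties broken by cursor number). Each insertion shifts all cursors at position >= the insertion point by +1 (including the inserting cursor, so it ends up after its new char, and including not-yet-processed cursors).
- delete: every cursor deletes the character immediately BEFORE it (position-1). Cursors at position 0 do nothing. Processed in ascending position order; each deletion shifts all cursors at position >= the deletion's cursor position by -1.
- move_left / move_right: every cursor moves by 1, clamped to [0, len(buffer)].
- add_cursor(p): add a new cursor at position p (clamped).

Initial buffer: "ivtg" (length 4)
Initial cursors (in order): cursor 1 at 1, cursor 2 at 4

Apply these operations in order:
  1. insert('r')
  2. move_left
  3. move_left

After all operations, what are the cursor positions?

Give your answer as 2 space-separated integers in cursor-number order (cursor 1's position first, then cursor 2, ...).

After op 1 (insert('r')): buffer="irvtgr" (len 6), cursors c1@2 c2@6, authorship .1...2
After op 2 (move_left): buffer="irvtgr" (len 6), cursors c1@1 c2@5, authorship .1...2
After op 3 (move_left): buffer="irvtgr" (len 6), cursors c1@0 c2@4, authorship .1...2

Answer: 0 4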